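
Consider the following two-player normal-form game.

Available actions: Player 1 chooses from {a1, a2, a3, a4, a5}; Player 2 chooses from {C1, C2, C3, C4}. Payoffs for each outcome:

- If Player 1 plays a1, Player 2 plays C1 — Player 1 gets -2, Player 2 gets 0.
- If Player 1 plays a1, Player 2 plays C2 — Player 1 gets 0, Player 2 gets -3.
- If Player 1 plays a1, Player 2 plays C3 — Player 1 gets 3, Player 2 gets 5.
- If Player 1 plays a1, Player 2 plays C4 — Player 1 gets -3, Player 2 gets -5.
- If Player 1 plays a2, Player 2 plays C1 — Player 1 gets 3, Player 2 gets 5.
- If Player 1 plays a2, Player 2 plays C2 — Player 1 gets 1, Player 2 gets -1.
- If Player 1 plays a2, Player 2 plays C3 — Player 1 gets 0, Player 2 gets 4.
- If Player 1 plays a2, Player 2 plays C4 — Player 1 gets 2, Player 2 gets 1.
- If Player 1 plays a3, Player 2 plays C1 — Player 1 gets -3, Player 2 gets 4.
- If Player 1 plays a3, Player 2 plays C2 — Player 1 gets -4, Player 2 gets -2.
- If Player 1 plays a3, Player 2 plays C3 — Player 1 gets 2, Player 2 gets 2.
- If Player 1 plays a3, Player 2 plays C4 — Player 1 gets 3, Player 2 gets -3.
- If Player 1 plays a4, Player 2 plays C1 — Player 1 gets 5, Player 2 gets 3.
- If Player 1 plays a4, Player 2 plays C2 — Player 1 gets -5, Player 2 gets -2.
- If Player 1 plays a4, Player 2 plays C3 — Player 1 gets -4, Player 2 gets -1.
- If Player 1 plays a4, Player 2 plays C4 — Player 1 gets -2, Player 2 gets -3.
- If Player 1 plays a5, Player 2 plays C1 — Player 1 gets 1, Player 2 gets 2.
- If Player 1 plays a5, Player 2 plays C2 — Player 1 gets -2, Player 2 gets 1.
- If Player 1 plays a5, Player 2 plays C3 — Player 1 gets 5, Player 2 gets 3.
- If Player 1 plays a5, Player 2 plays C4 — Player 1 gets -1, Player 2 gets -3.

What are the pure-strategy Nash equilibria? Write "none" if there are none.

Player 1 against C1: payoffs -2, 3, -3, 5, 1 → best response a4.
Player 1 against C2: payoffs 0, 1, -4, -5, -2 → best response a2.
Player 1 against C3: payoffs 3, 0, 2, -4, 5 → best response a5.
Player 1 against C4: payoffs -3, 2, 3, -2, -1 → best response a3.
Player 2 against a1: payoffs 0, -3, 5, -5 → best response C3.
Player 2 against a2: payoffs 5, -1, 4, 1 → best response C1.
Player 2 against a3: payoffs 4, -2, 2, -3 → best response C1.
Player 2 against a4: payoffs 3, -2, -1, -3 → best response C1.
Player 2 against a5: payoffs 2, 1, 3, -3 → best response C3.
Mutual best responses: (a4, C1); (a5, C3).

(a4, C1) and (a5, C3)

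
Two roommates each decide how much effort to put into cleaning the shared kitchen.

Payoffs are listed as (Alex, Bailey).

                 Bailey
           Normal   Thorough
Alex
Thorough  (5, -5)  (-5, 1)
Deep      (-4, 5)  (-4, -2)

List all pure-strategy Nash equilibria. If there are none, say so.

Alex against Normal: payoffs 5, -4 → best response Thorough.
Alex against Thorough: payoffs -5, -4 → best response Deep.
Bailey against Thorough: payoffs -5, 1 → best response Thorough.
Bailey against Deep: payoffs 5, -2 → best response Normal.
No profile is a mutual best response for all players.

No pure-strategy Nash equilibrium.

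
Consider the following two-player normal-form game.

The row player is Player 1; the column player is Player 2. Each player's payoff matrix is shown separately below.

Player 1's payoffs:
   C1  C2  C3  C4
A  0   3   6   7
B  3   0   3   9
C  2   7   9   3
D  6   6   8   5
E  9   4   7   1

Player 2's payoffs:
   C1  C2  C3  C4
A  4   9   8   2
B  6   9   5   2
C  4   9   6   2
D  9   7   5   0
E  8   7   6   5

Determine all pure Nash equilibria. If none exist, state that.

(A, C1): Player 1 can switch to B (0 → 3). Not NE.
(A, C2): Player 1 can switch to C (3 → 7). Not NE.
(A, C3): Player 1 can switch to C (6 → 9). Not NE.
(A, C4): Player 1 can switch to B (7 → 9). Not NE.
(B, C1): Player 1 can switch to D (3 → 6). Not NE.
(B, C2): Player 1 can switch to A (0 → 3). Not NE.
(C, C2): Player 1 gets 7, best alternative 6; Player 2 gets 9, best alternative 6. No profitable deviation — NE.
(E, C1): Player 1 gets 9, best alternative 6; Player 2 gets 8, best alternative 7. No profitable deviation — NE.
(The remaining 12 profiles each have a profitable deviation by the same check.)

Pure-strategy Nash equilibria: (C, C2), (E, C1)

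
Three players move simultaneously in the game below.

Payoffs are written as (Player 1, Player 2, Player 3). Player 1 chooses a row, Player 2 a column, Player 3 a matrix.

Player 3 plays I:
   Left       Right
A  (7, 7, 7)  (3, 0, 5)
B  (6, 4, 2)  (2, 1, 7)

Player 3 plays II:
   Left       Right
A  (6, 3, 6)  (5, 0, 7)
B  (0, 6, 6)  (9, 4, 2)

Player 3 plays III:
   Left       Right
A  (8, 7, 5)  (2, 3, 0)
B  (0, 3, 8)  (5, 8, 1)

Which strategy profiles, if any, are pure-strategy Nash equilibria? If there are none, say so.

Pure NE: (A, Left, I)

Player 1 against (Left, I): payoffs 7, 6 → best response A.
Player 1 against (Left, II): payoffs 6, 0 → best response A.
Player 1 against (Left, III): payoffs 8, 0 → best response A.
Player 1 against (Right, I): payoffs 3, 2 → best response A.
Player 1 against (Right, II): payoffs 5, 9 → best response B.
Player 1 against (Right, III): payoffs 2, 5 → best response B.
Player 2 against (A, I): payoffs 7, 0 → best response Left.
Player 2 against (A, II): payoffs 3, 0 → best response Left.
Player 2 against (A, III): payoffs 7, 3 → best response Left.
Player 2 against (B, I): payoffs 4, 1 → best response Left.
Player 2 against (B, II): payoffs 6, 4 → best response Left.
Player 2 against (B, III): payoffs 3, 8 → best response Right.
Player 3 against (A, Left): payoffs 7, 6, 5 → best response I.
Player 3 against (A, Right): payoffs 5, 7, 0 → best response II.
Player 3 against (B, Left): payoffs 2, 6, 8 → best response III.
Player 3 against (B, Right): payoffs 7, 2, 1 → best response I.
Mutual best responses: (A, Left, I).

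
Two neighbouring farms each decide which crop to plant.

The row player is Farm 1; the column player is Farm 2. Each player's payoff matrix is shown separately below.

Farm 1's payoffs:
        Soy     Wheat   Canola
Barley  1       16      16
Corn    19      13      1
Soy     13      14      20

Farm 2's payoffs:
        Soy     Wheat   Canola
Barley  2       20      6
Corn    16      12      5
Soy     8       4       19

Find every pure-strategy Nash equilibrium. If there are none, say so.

Pure-strategy Nash equilibria: (Barley, Wheat) and (Corn, Soy) and (Soy, Canola)

Farm 1 against Soy: payoffs 1, 19, 13 → best response Corn.
Farm 1 against Wheat: payoffs 16, 13, 14 → best response Barley.
Farm 1 against Canola: payoffs 16, 1, 20 → best response Soy.
Farm 2 against Barley: payoffs 2, 20, 6 → best response Wheat.
Farm 2 against Corn: payoffs 16, 12, 5 → best response Soy.
Farm 2 against Soy: payoffs 8, 4, 19 → best response Canola.
Mutual best responses: (Barley, Wheat); (Corn, Soy); (Soy, Canola).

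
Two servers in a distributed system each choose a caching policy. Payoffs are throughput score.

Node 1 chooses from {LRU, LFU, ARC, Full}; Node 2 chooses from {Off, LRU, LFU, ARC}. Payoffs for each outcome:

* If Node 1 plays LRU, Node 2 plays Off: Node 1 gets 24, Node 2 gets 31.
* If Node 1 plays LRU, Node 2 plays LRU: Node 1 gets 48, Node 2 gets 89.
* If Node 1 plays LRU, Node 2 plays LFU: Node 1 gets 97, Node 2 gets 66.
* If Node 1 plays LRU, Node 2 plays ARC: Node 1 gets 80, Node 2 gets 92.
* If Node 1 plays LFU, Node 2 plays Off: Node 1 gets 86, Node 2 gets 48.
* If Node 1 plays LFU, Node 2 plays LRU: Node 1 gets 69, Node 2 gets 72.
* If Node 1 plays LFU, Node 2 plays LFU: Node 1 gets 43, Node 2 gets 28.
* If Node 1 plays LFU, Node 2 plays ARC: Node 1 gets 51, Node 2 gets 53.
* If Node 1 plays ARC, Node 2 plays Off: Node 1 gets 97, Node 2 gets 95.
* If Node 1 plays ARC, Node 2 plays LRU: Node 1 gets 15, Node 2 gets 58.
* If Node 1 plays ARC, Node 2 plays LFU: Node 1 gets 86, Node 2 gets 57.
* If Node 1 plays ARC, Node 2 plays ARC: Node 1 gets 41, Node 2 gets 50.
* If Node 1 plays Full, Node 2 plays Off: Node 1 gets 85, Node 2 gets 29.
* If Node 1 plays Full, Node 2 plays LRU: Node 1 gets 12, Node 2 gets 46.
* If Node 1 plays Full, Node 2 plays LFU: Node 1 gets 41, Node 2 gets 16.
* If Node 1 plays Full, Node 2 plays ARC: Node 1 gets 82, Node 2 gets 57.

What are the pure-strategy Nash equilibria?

The pure Nash equilibria are (LFU, LRU); (ARC, Off); (Full, ARC).

For each strategy profile, look for a profitable unilateral deviation.
(LRU, Off): Node 1 can switch to LFU (24 → 86). Not NE.
(LRU, LRU): Node 1 can switch to LFU (48 → 69). Not NE.
(LRU, LFU): Node 2 can switch to LRU (66 → 89). Not NE.
(LRU, ARC): Node 1 can switch to Full (80 → 82). Not NE.
(LFU, Off): Node 1 can switch to ARC (86 → 97). Not NE.
(LFU, LRU): Node 1 gets 69, best alternative 48; Node 2 gets 72, best alternative 53. No profitable deviation — NE.
(LFU, LFU): Node 1 can switch to LRU (43 → 97). Not NE.
(LFU, ARC): Node 1 can switch to LRU (51 → 80). Not NE.
(ARC, Off): Node 1 gets 97, best alternative 86; Node 2 gets 95, best alternative 58. No profitable deviation — NE.
(ARC, LRU): Node 1 can switch to LRU (15 → 48). Not NE.
(ARC, LFU): Node 1 can switch to LRU (86 → 97). Not NE.
(ARC, ARC): Node 1 can switch to LRU (41 → 80). Not NE.
(Full, Off): Node 1 can switch to LFU (85 → 86). Not NE.
(Full, LRU): Node 1 can switch to LRU (12 → 48). Not NE.
(Full, ARC): Node 1 gets 82, best alternative 80; Node 2 gets 57, best alternative 46. No profitable deviation — NE.
(The remaining 1 profile has a profitable deviation by the same check.)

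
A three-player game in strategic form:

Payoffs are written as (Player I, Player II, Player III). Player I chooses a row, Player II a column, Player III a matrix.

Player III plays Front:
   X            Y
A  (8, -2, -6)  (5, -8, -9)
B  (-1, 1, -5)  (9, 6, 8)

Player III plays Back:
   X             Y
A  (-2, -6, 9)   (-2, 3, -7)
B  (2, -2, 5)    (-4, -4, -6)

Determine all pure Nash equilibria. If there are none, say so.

The pure Nash equilibria are (A, Y, Back); (B, X, Back); (B, Y, Front).

(A, X, Front): Player III can switch to Back (-6 → 9). Not NE.
(A, X, Back): Player I can switch to B (-2 → 2). Not NE.
(A, Y, Front): Player I can switch to B (5 → 9). Not NE.
(A, Y, Back): Player I gets -2, best alternative -4; Player II gets 3, best alternative -6; Player III gets -7, best alternative -9. No profitable deviation — NE.
(B, X, Front): Player I can switch to A (-1 → 8). Not NE.
(B, X, Back): Player I gets 2, best alternative -2; Player II gets -2, best alternative -4; Player III gets 5, best alternative -5. No profitable deviation — NE.
(B, Y, Front): Player I gets 9, best alternative 5; Player II gets 6, best alternative 1; Player III gets 8, best alternative -6. No profitable deviation — NE.
(B, Y, Back): Player I can switch to A (-4 → -2). Not NE.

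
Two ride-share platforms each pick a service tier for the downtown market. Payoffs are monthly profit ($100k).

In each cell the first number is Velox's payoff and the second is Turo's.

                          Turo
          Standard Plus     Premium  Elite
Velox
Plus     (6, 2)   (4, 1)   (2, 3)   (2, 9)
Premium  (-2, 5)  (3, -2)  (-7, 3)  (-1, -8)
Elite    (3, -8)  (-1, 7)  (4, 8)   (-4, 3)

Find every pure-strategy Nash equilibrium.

The pure Nash equilibria are (Plus, Elite), (Elite, Premium).

For each strategy profile, look for a profitable unilateral deviation.
(Plus, Standard): Turo can switch to Premium (2 → 3). Not NE.
(Plus, Plus): Turo can switch to Standard (1 → 2). Not NE.
(Plus, Premium): Velox can switch to Elite (2 → 4). Not NE.
(Plus, Elite): Velox gets 2, best alternative -1; Turo gets 9, best alternative 3. No profitable deviation — NE.
(Premium, Standard): Velox can switch to Plus (-2 → 6). Not NE.
(Premium, Plus): Velox can switch to Plus (3 → 4). Not NE.
(Premium, Premium): Velox can switch to Plus (-7 → 2). Not NE.
(Premium, Elite): Velox can switch to Plus (-1 → 2). Not NE.
(Elite, Standard): Velox can switch to Plus (3 → 6). Not NE.
(Elite, Plus): Velox can switch to Plus (-1 → 4). Not NE.
(Elite, Premium): Velox gets 4, best alternative 2; Turo gets 8, best alternative 7. No profitable deviation — NE.
(Elite, Elite): Velox can switch to Plus (-4 → 2). Not NE.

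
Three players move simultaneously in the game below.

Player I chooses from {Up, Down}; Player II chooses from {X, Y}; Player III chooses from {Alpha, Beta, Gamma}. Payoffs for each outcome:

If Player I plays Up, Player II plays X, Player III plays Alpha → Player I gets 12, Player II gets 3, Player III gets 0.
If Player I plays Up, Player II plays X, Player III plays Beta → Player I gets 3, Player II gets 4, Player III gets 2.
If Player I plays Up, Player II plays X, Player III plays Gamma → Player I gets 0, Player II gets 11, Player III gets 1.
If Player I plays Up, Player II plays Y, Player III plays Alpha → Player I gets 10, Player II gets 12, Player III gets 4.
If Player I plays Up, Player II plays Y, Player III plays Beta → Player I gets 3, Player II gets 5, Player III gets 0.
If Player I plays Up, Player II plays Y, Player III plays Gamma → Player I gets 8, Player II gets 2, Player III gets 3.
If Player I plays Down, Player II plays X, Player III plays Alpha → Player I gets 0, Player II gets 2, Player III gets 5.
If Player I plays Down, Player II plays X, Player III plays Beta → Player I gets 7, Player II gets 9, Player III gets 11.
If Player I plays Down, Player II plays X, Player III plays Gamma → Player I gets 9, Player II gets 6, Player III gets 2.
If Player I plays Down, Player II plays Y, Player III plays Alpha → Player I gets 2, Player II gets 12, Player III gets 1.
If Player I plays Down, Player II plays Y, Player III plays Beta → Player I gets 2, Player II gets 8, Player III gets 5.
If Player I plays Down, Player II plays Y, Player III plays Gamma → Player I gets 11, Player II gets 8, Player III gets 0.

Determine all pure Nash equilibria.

For each strategy profile, look for a profitable unilateral deviation.
(Up, X, Alpha): Player II can switch to Y (3 → 12). Not NE.
(Up, X, Beta): Player I can switch to Down (3 → 7). Not NE.
(Up, X, Gamma): Player I can switch to Down (0 → 9). Not NE.
(Up, Y, Alpha): Player I gets 10, best alternative 2; Player II gets 12, best alternative 3; Player III gets 4, best alternative 3. No profitable deviation — NE.
(Up, Y, Beta): Player III can switch to Alpha (0 → 4). Not NE.
(Up, Y, Gamma): Player I can switch to Down (8 → 11). Not NE.
(Down, X, Alpha): Player I can switch to Up (0 → 12). Not NE.
(Down, X, Beta): Player I gets 7, best alternative 3; Player II gets 9, best alternative 8; Player III gets 11, best alternative 5. No profitable deviation — NE.
(Down, X, Gamma): Player II can switch to Y (6 → 8). Not NE.
(Down, Y, Alpha): Player I can switch to Up (2 → 10). Not NE.
(Down, Y, Beta): Player I can switch to Up (2 → 3). Not NE.
(Down, Y, Gamma): Player III can switch to Alpha (0 → 1). Not NE.

(Up, Y, Alpha) and (Down, X, Beta)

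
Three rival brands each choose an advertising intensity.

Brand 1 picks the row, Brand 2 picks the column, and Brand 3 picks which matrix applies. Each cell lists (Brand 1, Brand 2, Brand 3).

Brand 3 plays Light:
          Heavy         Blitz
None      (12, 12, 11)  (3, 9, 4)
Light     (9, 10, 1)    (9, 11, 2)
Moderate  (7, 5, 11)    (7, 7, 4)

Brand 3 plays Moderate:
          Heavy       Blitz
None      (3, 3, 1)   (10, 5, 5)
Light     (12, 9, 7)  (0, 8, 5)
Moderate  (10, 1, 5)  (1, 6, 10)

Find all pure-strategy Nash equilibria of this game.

Brand 1 against (Heavy, Light): payoffs 12, 9, 7 → best response None.
Brand 1 against (Heavy, Moderate): payoffs 3, 12, 10 → best response Light.
Brand 1 against (Blitz, Light): payoffs 3, 9, 7 → best response Light.
Brand 1 against (Blitz, Moderate): payoffs 10, 0, 1 → best response None.
Brand 2 against (None, Light): payoffs 12, 9 → best response Heavy.
Brand 2 against (None, Moderate): payoffs 3, 5 → best response Blitz.
Brand 2 against (Light, Light): payoffs 10, 11 → best response Blitz.
Brand 2 against (Light, Moderate): payoffs 9, 8 → best response Heavy.
Brand 2 against (Moderate, Light): payoffs 5, 7 → best response Blitz.
Brand 2 against (Moderate, Moderate): payoffs 1, 6 → best response Blitz.
Brand 3 against (None, Heavy): payoffs 11, 1 → best response Light.
Brand 3 against (None, Blitz): payoffs 4, 5 → best response Moderate.
Brand 3 against (Light, Heavy): payoffs 1, 7 → best response Moderate.
Brand 3 against (Light, Blitz): payoffs 2, 5 → best response Moderate.
Brand 3 against (Moderate, Heavy): payoffs 11, 5 → best response Light.
Brand 3 against (Moderate, Blitz): payoffs 4, 10 → best response Moderate.
Mutual best responses: (None, Heavy, Light); (None, Blitz, Moderate); (Light, Heavy, Moderate).

The pure Nash equilibria are (None, Heavy, Light) and (None, Blitz, Moderate) and (Light, Heavy, Moderate).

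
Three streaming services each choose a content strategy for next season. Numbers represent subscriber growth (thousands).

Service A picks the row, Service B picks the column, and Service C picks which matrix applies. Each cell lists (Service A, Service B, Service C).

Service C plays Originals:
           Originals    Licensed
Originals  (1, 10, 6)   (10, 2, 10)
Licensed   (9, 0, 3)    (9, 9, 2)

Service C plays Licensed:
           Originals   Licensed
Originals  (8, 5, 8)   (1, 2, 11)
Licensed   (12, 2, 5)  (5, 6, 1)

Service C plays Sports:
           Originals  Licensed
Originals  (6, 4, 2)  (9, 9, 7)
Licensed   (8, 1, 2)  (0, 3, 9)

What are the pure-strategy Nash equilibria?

(Originals, Originals, Originals): Service A can switch to Licensed (1 → 9). Not NE.
(Originals, Originals, Licensed): Service A can switch to Licensed (8 → 12). Not NE.
(Originals, Originals, Sports): Service A can switch to Licensed (6 → 8). Not NE.
(Originals, Licensed, Originals): Service B can switch to Originals (2 → 10). Not NE.
(Originals, Licensed, Licensed): Service A can switch to Licensed (1 → 5). Not NE.
(Originals, Licensed, Sports): Service C can switch to Originals (7 → 10). Not NE.
(Licensed, Originals, Originals): Service B can switch to Licensed (0 → 9). Not NE.
(Licensed, Originals, Licensed): Service B can switch to Licensed (2 → 6). Not NE.
(Licensed, Originals, Sports): Service B can switch to Licensed (1 → 3). Not NE.
(Licensed, Licensed, Originals): Service A can switch to Originals (9 → 10). Not NE.
(Licensed, Licensed, Licensed): Service C can switch to Originals (1 → 2). Not NE.
(Licensed, Licensed, Sports): Service A can switch to Originals (0 → 9). Not NE.

This game has no pure Nash equilibrium.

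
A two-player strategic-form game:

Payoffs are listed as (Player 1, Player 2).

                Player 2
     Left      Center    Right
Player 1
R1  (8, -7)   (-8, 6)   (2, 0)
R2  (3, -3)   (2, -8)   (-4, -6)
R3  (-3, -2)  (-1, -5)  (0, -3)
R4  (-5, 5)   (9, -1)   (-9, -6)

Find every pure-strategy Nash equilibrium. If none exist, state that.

There is no pure-strategy Nash equilibrium.

Check each profile: it is a Nash equilibrium iff no player can strictly gain by switching unilaterally.
(R1, Left): Player 2 can switch to Center (-7 → 6). Not NE.
(R1, Center): Player 1 can switch to R2 (-8 → 2). Not NE.
(R1, Right): Player 2 can switch to Center (0 → 6). Not NE.
(R2, Left): Player 1 can switch to R1 (3 → 8). Not NE.
(R2, Center): Player 1 can switch to R4 (2 → 9). Not NE.
(R2, Right): Player 1 can switch to R1 (-4 → 2). Not NE.
(R3, Left): Player 1 can switch to R1 (-3 → 8). Not NE.
(R3, Center): Player 1 can switch to R2 (-1 → 2). Not NE.
(The remaining 4 profiles each have a profitable deviation by the same check.)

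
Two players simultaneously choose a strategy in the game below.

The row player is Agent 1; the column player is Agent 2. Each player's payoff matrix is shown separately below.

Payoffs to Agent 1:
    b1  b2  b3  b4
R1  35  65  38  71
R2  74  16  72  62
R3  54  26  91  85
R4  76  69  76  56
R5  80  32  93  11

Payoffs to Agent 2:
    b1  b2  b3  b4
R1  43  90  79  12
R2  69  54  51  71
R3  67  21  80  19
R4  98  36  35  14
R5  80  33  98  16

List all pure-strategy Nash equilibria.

(R1, b1): Agent 1 can switch to R2 (35 → 74). Not NE.
(R1, b2): Agent 1 can switch to R4 (65 → 69). Not NE.
(R1, b3): Agent 1 can switch to R2 (38 → 72). Not NE.
(R1, b4): Agent 1 can switch to R3 (71 → 85). Not NE.
(R2, b1): Agent 1 can switch to R4 (74 → 76). Not NE.
(R2, b2): Agent 1 can switch to R1 (16 → 65). Not NE.
(R2, b3): Agent 1 can switch to R3 (72 → 91). Not NE.
(R2, b4): Agent 1 can switch to R1 (62 → 71). Not NE.
(R5, b3): Agent 1 gets 93, best alternative 91; Agent 2 gets 98, best alternative 80. No profitable deviation — NE.
(The remaining 11 profiles each have a profitable deviation by the same check.)

The unique pure-strategy Nash equilibrium is (R5, b3).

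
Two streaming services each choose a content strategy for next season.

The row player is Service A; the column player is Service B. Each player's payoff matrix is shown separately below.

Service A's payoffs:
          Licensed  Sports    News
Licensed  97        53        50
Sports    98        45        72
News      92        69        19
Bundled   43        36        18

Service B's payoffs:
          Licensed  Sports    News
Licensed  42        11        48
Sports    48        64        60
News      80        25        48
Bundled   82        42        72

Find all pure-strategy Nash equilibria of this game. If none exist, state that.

For each strategy profile, look for a profitable unilateral deviation.
(Licensed, Licensed): Service A can switch to Sports (97 → 98). Not NE.
(Licensed, Sports): Service A can switch to News (53 → 69). Not NE.
(Licensed, News): Service A can switch to Sports (50 → 72). Not NE.
(Sports, Licensed): Service B can switch to Sports (48 → 64). Not NE.
(Sports, Sports): Service A can switch to Licensed (45 → 53). Not NE.
(Sports, News): Service B can switch to Sports (60 → 64). Not NE.
(News, Licensed): Service A can switch to Licensed (92 → 97). Not NE.
(News, Sports): Service B can switch to Licensed (25 → 80). Not NE.
(News, News): Service A can switch to Licensed (19 → 50). Not NE.
(Bundled, Licensed): Service A can switch to Licensed (43 → 97). Not NE.
(Bundled, Sports): Service A can switch to Licensed (36 → 53). Not NE.
(Bundled, News): Service A can switch to Licensed (18 → 50). Not NE.

No pure-strategy Nash equilibrium.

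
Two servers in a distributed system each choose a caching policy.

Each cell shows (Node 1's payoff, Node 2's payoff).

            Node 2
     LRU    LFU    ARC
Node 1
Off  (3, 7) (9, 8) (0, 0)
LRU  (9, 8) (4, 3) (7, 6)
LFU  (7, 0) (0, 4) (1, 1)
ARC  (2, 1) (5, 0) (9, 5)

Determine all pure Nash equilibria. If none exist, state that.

(Off, LRU): Node 1 can switch to LRU (3 → 9). Not NE.
(Off, LFU): Node 1 gets 9, best alternative 5; Node 2 gets 8, best alternative 7. No profitable deviation — NE.
(Off, ARC): Node 1 can switch to LRU (0 → 7). Not NE.
(LRU, LRU): Node 1 gets 9, best alternative 7; Node 2 gets 8, best alternative 6. No profitable deviation — NE.
(LRU, LFU): Node 1 can switch to Off (4 → 9). Not NE.
(LRU, ARC): Node 1 can switch to ARC (7 → 9). Not NE.
(LFU, LRU): Node 1 can switch to LRU (7 → 9). Not NE.
(LFU, LFU): Node 1 can switch to Off (0 → 9). Not NE.
(LFU, ARC): Node 1 can switch to LRU (1 → 7). Not NE.
(ARC, LRU): Node 1 can switch to Off (2 → 3). Not NE.
(ARC, ARC): Node 1 gets 9, best alternative 7; Node 2 gets 5, best alternative 1. No profitable deviation — NE.
(The remaining 1 profile has a profitable deviation by the same check.)

(Off, LFU); (LRU, LRU); (ARC, ARC)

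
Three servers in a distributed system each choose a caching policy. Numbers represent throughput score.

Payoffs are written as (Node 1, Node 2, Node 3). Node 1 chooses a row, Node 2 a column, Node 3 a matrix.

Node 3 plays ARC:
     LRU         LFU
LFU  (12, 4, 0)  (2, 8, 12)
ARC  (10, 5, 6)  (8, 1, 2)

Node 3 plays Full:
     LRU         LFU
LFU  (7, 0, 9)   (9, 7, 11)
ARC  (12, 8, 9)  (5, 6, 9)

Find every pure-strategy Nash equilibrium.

For each player, find the best response to each opponent profile; mutual best responses are the pure NE.
Node 1 against (LRU, ARC): payoffs 12, 10 → best response LFU.
Node 1 against (LRU, Full): payoffs 7, 12 → best response ARC.
Node 1 against (LFU, ARC): payoffs 2, 8 → best response ARC.
Node 1 against (LFU, Full): payoffs 9, 5 → best response LFU.
Node 2 against (LFU, ARC): payoffs 4, 8 → best response LFU.
Node 2 against (LFU, Full): payoffs 0, 7 → best response LFU.
Node 2 against (ARC, ARC): payoffs 5, 1 → best response LRU.
Node 2 against (ARC, Full): payoffs 8, 6 → best response LRU.
Node 3 against (LFU, LRU): payoffs 0, 9 → best response Full.
Node 3 against (LFU, LFU): payoffs 12, 11 → best response ARC.
Node 3 against (ARC, LRU): payoffs 6, 9 → best response Full.
Node 3 against (ARC, LFU): payoffs 2, 9 → best response Full.
Mutual best responses: (ARC, LRU, Full).

(ARC, LRU, Full)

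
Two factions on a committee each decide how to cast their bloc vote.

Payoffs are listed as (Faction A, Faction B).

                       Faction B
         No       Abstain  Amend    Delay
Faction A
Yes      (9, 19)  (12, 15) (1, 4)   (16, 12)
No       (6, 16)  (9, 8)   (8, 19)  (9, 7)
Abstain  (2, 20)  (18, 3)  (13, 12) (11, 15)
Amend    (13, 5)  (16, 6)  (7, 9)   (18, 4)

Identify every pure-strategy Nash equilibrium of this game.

Faction A against No: payoffs 9, 6, 2, 13 → best response Amend.
Faction A against Abstain: payoffs 12, 9, 18, 16 → best response Abstain.
Faction A against Amend: payoffs 1, 8, 13, 7 → best response Abstain.
Faction A against Delay: payoffs 16, 9, 11, 18 → best response Amend.
Faction B against Yes: payoffs 19, 15, 4, 12 → best response No.
Faction B against No: payoffs 16, 8, 19, 7 → best response Amend.
Faction B against Abstain: payoffs 20, 3, 12, 15 → best response No.
Faction B against Amend: payoffs 5, 6, 9, 4 → best response Amend.
No profile is a mutual best response for all players.

There is no pure-strategy Nash equilibrium.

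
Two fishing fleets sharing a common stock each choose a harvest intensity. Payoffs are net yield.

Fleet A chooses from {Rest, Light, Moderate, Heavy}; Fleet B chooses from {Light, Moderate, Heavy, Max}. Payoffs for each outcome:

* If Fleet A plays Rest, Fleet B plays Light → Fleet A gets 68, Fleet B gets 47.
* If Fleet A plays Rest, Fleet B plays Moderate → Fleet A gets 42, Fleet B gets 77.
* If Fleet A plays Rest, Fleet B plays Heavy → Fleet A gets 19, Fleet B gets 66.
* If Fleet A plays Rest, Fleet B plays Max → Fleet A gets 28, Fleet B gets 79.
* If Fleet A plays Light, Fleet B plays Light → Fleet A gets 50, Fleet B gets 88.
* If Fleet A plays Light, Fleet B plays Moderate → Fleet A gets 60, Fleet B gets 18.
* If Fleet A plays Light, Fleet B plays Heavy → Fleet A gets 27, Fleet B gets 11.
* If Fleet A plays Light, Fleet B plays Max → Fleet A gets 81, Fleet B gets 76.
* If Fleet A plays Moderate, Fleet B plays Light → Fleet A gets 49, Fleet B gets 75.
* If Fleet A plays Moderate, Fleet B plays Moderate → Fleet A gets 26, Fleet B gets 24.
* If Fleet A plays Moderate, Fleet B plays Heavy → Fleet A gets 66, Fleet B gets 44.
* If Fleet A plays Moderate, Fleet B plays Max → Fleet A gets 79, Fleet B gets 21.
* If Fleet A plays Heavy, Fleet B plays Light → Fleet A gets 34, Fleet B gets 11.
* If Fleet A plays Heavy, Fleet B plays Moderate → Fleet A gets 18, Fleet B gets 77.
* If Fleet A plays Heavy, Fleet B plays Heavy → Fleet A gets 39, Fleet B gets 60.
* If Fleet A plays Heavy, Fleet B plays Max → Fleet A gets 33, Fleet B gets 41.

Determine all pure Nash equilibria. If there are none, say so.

No pure-strategy Nash equilibrium.

(Rest, Light): Fleet B can switch to Moderate (47 → 77). Not NE.
(Rest, Moderate): Fleet A can switch to Light (42 → 60). Not NE.
(Rest, Heavy): Fleet A can switch to Light (19 → 27). Not NE.
(Rest, Max): Fleet A can switch to Light (28 → 81). Not NE.
(Light, Light): Fleet A can switch to Rest (50 → 68). Not NE.
(Light, Moderate): Fleet B can switch to Light (18 → 88). Not NE.
(Light, Heavy): Fleet A can switch to Moderate (27 → 66). Not NE.
(Light, Max): Fleet B can switch to Light (76 → 88). Not NE.
(Moderate, Light): Fleet A can switch to Rest (49 → 68). Not NE.
(Moderate, Moderate): Fleet A can switch to Rest (26 → 42). Not NE.
(Moderate, Heavy): Fleet B can switch to Light (44 → 75). Not NE.
(Moderate, Max): Fleet A can switch to Light (79 → 81). Not NE.
(The remaining 4 profiles each have a profitable deviation by the same check.)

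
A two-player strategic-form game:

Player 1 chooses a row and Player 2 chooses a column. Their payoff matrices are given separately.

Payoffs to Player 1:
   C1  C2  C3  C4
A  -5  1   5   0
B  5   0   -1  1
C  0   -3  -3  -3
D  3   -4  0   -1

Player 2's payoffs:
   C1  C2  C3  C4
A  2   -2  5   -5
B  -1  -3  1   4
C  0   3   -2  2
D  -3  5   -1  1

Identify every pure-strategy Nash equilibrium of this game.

(A, C3), (B, C4)

Player 1 against C1: payoffs -5, 5, 0, 3 → best response B.
Player 1 against C2: payoffs 1, 0, -3, -4 → best response A.
Player 1 against C3: payoffs 5, -1, -3, 0 → best response A.
Player 1 against C4: payoffs 0, 1, -3, -1 → best response B.
Player 2 against A: payoffs 2, -2, 5, -5 → best response C3.
Player 2 against B: payoffs -1, -3, 1, 4 → best response C4.
Player 2 against C: payoffs 0, 3, -2, 2 → best response C2.
Player 2 against D: payoffs -3, 5, -1, 1 → best response C2.
Mutual best responses: (A, C3); (B, C4).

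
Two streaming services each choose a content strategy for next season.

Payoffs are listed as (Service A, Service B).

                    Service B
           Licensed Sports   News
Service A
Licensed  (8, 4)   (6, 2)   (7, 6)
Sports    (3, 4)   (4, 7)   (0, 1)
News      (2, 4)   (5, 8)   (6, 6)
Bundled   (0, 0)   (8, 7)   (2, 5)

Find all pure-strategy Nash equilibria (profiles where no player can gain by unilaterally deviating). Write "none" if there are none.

Mark each player's best response to every combination of opponents' strategies; a profile where every player is best-responding is a pure Nash equilibrium.
Service A against Licensed: payoffs 8, 3, 2, 0 → best response Licensed.
Service A against Sports: payoffs 6, 4, 5, 8 → best response Bundled.
Service A against News: payoffs 7, 0, 6, 2 → best response Licensed.
Service B against Licensed: payoffs 4, 2, 6 → best response News.
Service B against Sports: payoffs 4, 7, 1 → best response Sports.
Service B against News: payoffs 4, 8, 6 → best response Sports.
Service B against Bundled: payoffs 0, 7, 5 → best response Sports.
Mutual best responses: (Licensed, News); (Bundled, Sports).

The pure Nash equilibria are (Licensed, News), (Bundled, Sports).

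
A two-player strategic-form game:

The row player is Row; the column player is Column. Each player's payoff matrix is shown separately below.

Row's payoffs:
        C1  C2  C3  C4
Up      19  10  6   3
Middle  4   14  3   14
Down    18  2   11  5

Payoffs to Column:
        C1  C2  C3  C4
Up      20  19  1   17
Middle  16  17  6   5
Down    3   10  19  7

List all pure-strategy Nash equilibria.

(Up, C1): Row gets 19, best alternative 18; Column gets 20, best alternative 19. No profitable deviation — NE.
(Up, C2): Row can switch to Middle (10 → 14). Not NE.
(Up, C3): Row can switch to Down (6 → 11). Not NE.
(Up, C4): Row can switch to Middle (3 → 14). Not NE.
(Middle, C1): Row can switch to Up (4 → 19). Not NE.
(Middle, C2): Row gets 14, best alternative 10; Column gets 17, best alternative 16. No profitable deviation — NE.
(Middle, C3): Row can switch to Up (3 → 6). Not NE.
(Middle, C4): Column can switch to C1 (5 → 16). Not NE.
(Down, C1): Row can switch to Up (18 → 19). Not NE.
(Down, C2): Row can switch to Up (2 → 10). Not NE.
(Down, C3): Row gets 11, best alternative 6; Column gets 19, best alternative 10. No profitable deviation — NE.
(Down, C4): Row can switch to Middle (5 → 14). Not NE.

(Up, C1), (Middle, C2), (Down, C3)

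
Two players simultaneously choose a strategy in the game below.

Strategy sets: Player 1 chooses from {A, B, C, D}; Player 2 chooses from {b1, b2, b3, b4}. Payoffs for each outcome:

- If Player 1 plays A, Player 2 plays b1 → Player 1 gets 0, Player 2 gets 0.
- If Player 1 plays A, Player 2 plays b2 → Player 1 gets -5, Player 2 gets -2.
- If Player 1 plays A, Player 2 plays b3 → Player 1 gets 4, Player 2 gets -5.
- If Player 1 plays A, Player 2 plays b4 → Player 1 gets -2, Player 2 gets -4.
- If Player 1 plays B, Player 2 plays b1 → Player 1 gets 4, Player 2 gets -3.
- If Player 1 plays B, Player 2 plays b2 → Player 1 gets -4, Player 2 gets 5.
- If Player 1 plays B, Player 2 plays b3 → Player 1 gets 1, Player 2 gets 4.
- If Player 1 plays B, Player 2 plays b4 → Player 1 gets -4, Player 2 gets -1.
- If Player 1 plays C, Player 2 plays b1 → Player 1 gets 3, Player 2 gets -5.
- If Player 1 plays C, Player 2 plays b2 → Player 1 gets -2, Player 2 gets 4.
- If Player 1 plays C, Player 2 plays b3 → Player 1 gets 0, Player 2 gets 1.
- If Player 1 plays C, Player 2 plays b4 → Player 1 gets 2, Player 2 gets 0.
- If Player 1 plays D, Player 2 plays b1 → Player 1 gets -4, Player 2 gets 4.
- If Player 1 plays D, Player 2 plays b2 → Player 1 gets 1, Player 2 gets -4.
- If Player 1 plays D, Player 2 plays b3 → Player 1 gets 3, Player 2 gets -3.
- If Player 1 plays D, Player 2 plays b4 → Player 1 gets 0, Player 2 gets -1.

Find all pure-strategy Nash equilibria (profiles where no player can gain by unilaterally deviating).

(A, b1): Player 1 can switch to B (0 → 4). Not NE.
(A, b2): Player 1 can switch to B (-5 → -4). Not NE.
(A, b3): Player 2 can switch to b1 (-5 → 0). Not NE.
(A, b4): Player 1 can switch to C (-2 → 2). Not NE.
(B, b1): Player 2 can switch to b2 (-3 → 5). Not NE.
(B, b2): Player 1 can switch to C (-4 → -2). Not NE.
(The remaining 10 profiles each have a profitable deviation by the same check.)

This game has no pure Nash equilibrium.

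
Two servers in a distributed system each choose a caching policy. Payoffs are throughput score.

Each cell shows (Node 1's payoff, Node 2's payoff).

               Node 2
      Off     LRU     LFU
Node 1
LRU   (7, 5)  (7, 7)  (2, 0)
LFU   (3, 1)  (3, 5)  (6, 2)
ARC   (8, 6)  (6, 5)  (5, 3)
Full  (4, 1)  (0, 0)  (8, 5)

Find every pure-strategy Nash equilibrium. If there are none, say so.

(LRU, LRU); (ARC, Off); (Full, LFU)

(LRU, Off): Node 1 can switch to ARC (7 → 8). Not NE.
(LRU, LRU): Node 1 gets 7, best alternative 6; Node 2 gets 7, best alternative 5. No profitable deviation — NE.
(LRU, LFU): Node 1 can switch to LFU (2 → 6). Not NE.
(LFU, Off): Node 1 can switch to LRU (3 → 7). Not NE.
(LFU, LRU): Node 1 can switch to LRU (3 → 7). Not NE.
(LFU, LFU): Node 1 can switch to Full (6 → 8). Not NE.
(ARC, Off): Node 1 gets 8, best alternative 7; Node 2 gets 6, best alternative 5. No profitable deviation — NE.
(ARC, LRU): Node 1 can switch to LRU (6 → 7). Not NE.
(Full, LFU): Node 1 gets 8, best alternative 6; Node 2 gets 5, best alternative 1. No profitable deviation — NE.
(The remaining 3 profiles each have a profitable deviation by the same check.)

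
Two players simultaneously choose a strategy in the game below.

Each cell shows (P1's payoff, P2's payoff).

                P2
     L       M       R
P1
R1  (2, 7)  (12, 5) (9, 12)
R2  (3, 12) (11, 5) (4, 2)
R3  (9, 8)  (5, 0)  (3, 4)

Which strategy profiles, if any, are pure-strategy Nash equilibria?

(R1, L): P1 can switch to R2 (2 → 3). Not NE.
(R1, M): P2 can switch to L (5 → 7). Not NE.
(R1, R): P1 gets 9, best alternative 4; P2 gets 12, best alternative 7. No profitable deviation — NE.
(R2, L): P1 can switch to R3 (3 → 9). Not NE.
(R2, M): P1 can switch to R1 (11 → 12). Not NE.
(R2, R): P1 can switch to R1 (4 → 9). Not NE.
(R3, L): P1 gets 9, best alternative 3; P2 gets 8, best alternative 4. No profitable deviation — NE.
(R3, M): P1 can switch to R1 (5 → 12). Not NE.
(R3, R): P1 can switch to R1 (3 → 9). Not NE.

The pure Nash equilibria are (R1, R); (R3, L).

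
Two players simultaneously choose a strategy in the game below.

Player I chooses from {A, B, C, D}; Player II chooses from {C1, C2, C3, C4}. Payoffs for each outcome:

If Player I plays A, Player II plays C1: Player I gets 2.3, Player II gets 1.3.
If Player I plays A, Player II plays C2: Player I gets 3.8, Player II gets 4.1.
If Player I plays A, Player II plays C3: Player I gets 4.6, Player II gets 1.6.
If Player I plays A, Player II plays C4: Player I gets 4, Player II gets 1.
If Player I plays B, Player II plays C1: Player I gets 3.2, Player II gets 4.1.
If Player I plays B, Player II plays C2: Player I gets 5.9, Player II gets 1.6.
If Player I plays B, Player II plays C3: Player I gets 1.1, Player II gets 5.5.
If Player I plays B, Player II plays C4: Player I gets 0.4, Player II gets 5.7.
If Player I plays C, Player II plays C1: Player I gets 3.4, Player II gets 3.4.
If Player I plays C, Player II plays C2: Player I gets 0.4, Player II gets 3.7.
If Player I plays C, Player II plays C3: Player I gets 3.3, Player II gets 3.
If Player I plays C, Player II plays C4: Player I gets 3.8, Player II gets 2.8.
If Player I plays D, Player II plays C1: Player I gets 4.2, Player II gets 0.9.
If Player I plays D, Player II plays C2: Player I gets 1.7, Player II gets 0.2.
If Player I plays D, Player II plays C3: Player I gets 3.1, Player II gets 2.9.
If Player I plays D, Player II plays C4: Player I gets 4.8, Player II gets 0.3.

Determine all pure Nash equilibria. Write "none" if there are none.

No pure-strategy Nash equilibrium.

Player I against C1: payoffs 2.3, 3.2, 3.4, 4.2 → best response D.
Player I against C2: payoffs 3.8, 5.9, 0.4, 1.7 → best response B.
Player I against C3: payoffs 4.6, 1.1, 3.3, 3.1 → best response A.
Player I against C4: payoffs 4, 0.4, 3.8, 4.8 → best response D.
Player II against A: payoffs 1.3, 4.1, 1.6, 1 → best response C2.
Player II against B: payoffs 4.1, 1.6, 5.5, 5.7 → best response C4.
Player II against C: payoffs 3.4, 3.7, 3, 2.8 → best response C2.
Player II against D: payoffs 0.9, 0.2, 2.9, 0.3 → best response C3.
No profile is a mutual best response for all players.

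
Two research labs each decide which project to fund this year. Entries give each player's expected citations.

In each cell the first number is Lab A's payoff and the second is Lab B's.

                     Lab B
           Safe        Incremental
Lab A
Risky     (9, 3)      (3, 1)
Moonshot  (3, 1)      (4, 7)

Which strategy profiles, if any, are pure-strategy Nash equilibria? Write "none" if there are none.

(Risky, Safe): Lab A gets 9, best alternative 3; Lab B gets 3, best alternative 1. No profitable deviation — NE.
(Risky, Incremental): Lab A can switch to Moonshot (3 → 4). Not NE.
(Moonshot, Safe): Lab A can switch to Risky (3 → 9). Not NE.
(Moonshot, Incremental): Lab A gets 4, best alternative 3; Lab B gets 7, best alternative 1. No profitable deviation — NE.

(Risky, Safe); (Moonshot, Incremental)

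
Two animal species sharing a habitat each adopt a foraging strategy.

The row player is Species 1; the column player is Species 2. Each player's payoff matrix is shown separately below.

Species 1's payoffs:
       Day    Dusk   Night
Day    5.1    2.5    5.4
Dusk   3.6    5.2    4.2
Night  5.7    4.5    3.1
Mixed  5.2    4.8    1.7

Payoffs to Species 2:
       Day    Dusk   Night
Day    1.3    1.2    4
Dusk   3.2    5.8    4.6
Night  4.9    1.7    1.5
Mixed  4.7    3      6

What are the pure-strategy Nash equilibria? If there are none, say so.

For each strategy profile, look for a profitable unilateral deviation.
(Day, Day): Species 1 can switch to Night (5.1 → 5.7). Not NE.
(Day, Dusk): Species 1 can switch to Dusk (2.5 → 5.2). Not NE.
(Day, Night): Species 1 gets 5.4, best alternative 4.2; Species 2 gets 4, best alternative 1.3. No profitable deviation — NE.
(Dusk, Day): Species 1 can switch to Day (3.6 → 5.1). Not NE.
(Dusk, Dusk): Species 1 gets 5.2, best alternative 4.8; Species 2 gets 5.8, best alternative 4.6. No profitable deviation — NE.
(Dusk, Night): Species 1 can switch to Day (4.2 → 5.4). Not NE.
(Night, Day): Species 1 gets 5.7, best alternative 5.2; Species 2 gets 4.9, best alternative 1.7. No profitable deviation — NE.
(Night, Dusk): Species 1 can switch to Dusk (4.5 → 5.2). Not NE.
(Night, Night): Species 1 can switch to Day (3.1 → 5.4). Not NE.
(Mixed, Day): Species 1 can switch to Night (5.2 → 5.7). Not NE.
(Mixed, Dusk): Species 1 can switch to Dusk (4.8 → 5.2). Not NE.
(Mixed, Night): Species 1 can switch to Day (1.7 → 5.4). Not NE.

The pure Nash equilibria are (Day, Night) and (Dusk, Dusk) and (Night, Day).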